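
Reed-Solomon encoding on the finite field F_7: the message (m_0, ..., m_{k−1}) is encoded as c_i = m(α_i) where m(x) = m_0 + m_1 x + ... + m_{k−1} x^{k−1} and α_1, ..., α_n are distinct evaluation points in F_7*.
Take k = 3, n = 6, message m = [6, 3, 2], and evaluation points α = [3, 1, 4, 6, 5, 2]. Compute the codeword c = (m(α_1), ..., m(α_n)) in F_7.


c = [5, 4, 1, 5, 1, 6]

Message polynomial: m(x) = 6 + 3·x + 2·x^2 (mod 7).
For each evaluation point α_i, compute m(α_i) mod 7:
  α_1 = 3: Horner steps 2 → 2 → 5, so m(3) = 5.
  α_2 = 1: Horner steps 2 → 5 → 4, so m(1) = 4.
  α_3 = 4: Horner steps 2 → 4 → 1, so m(4) = 1.
  α_4 = 6: Horner steps 2 → 1 → 5, so m(6) = 5.
  α_5 = 5: Horner steps 2 → 6 → 1, so m(5) = 1.
  α_6 = 2: Horner steps 2 → 0 → 6, so m(2) = 6.
Codeword c = [5, 4, 1, 5, 1, 6] ∈ F_7^6.


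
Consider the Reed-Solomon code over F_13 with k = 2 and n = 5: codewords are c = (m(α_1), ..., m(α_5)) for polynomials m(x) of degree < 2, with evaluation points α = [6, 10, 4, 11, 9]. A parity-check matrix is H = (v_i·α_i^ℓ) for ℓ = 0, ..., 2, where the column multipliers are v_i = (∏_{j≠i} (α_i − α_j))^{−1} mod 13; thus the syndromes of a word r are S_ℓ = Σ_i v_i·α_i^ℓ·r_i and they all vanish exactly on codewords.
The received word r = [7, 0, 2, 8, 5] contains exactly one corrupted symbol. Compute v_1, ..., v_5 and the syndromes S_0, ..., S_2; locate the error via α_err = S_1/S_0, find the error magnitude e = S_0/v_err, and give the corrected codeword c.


S = (6, 11, 5), error at position 3, error magnitude e = 11, c = [7, 0, 4, 8, 5].

Step 1: column multipliers v_i = (∏_{j≠i}(α_i − α_j))^{−1} mod 13.
  i = 1 (α = 6): (6−10)(6−4)(6−11)(6−9) = (−4)·2·(−5)·(−3) = −120 ≡ 10, so v_1 = 10^{−1} = 4 (mod 13).
  i = 2 (α = 10): (10−6)(10−4)(10−11)(10−9) = 4·6·(−1)·1 = −24 ≡ 2, so v_2 = 2^{−1} = 7 (mod 13).
  i = 3 (α = 4): (4−6)(4−10)(4−11)(4−9) = (−2)·(−6)·(−7)·(−5) = 420 ≡ 4, so v_3 = 4^{−1} = 10 (mod 13).
  i = 4 (α = 11): (11−6)(11−10)(11−4)(11−9) = 5·1·7·2 = 70 ≡ 5, so v_4 = 5^{−1} = 8 (mod 13).
  i = 5 (α = 9): (9−6)(9−10)(9−4)(9−11) = 3·(−1)·5·(−2) = 30 ≡ 4, so v_5 = 4^{−1} = 10 (mod 13).
  v = [4, 7, 10, 8, 10].
Step 2: syndromes of r = [7, 0, 2, 8, 5] (all sums mod 13).
  S_0 = Σ v_i r_i = 4·7 + 7·0 + 10·2 + 8·8 + 10·5 = 162 ≡ 6.
  S_1 = Σ v_i α_i r_i = 4·6·7 + 7·10·0 + 10·4·2 + 8·11·8 + 10·9·5 = 1402 ≡ 11.
  α_i^2 mod 13 = [10, 9, 3, 4, 3].
  S_2 = Σ v_i α_i^2 r_i = 4·10·7 + 7·9·0 + 10·3·2 + 8·4·8 + 10·3·5 = 746 ≡ 5.
  S = (6, 11, 5) ≠ 0, so r is not a codeword (an error is present).
Step 3: locate the error. For a single error e at position i, S_ℓ = v_i·e·α_i^ℓ, so α_err = S_1/S_0.
  S_0^{−1} = 6^{−1} = 11 (mod 13), so α_err = 11·11 = 121 ≡ 4 = α_3. Error position i = 3.
  Consistency check: S_2/S_1 = 5·6 = 30 ≡ 4 = α_err ✓ (single-error assumption holds).
Step 4: error magnitude e = S_0/v_3 = S_0·∏_{j≠3}(α_3 − α_j) = 6·4 = 24 ≡ 11 (mod 13).
Step 5: correct position 3: c_3 = r_3 − e = 2 − 11 ≡ 4 (mod 13). Hence c = [7, 0, 4, 8, 5].
  Check: interpolating c through the α_i gives m(x) = 11 + 8·x (degree < 2) with m(α_i) = c_i for every i, so c is indeed a codeword.


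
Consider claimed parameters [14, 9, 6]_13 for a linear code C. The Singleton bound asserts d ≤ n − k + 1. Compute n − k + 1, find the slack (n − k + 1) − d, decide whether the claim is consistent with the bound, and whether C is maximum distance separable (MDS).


Singleton RHS = n − k + 1 = 6, slack = 0, bound satisfied, MDS.

Singleton bound: d ≤ n − k + 1.
Here n = 14, k = 9, so n − k + 1 = 6.
Given d = 6, check d ≤ 6: YES.
Slack = (n − k + 1) − d = 0.
The code is MDS (slack = 0).
Description: the claimed parameters are [14, 9, 6]_13; such a code would be MDS (meets Singleton bound).


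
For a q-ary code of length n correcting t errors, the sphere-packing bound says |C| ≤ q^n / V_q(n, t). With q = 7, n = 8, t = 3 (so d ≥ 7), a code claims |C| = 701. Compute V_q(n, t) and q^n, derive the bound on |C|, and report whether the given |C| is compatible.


V_q(n, t) = 13153, q^n = 5764801, Hamming bound = 438, |C| = 701 > bound (violated).

Step 1: Compute V_q(n, t) = Σ_{j=0}^3 C(n, j) (q−1)^j.
  j = 0: C(8,0)·(6)^0 = 1·1 = 1.
  j = 1: C(8,1)·(6)^1 = 8·6 = 48.
  j = 2: C(8,2)·(6)^2 = 28·36 = 1008.
  j = 3: C(8,3)·(6)^3 = 56·216 = 12096.
  V_q(n, t) = 1 + 48 + 1008 + 12096 = 13153.
Step 2: q^n = 7^8 = 5764801.
Step 3: Hamming bound ⌊q^n / V_q(n,t)⌋ = ⌊5764801/13153⌋ = 438.
Step 4: Compare |C| = 701 to 438: violated.
The claimed |C| lies above the Hamming bound, so no 7-ary code of length 8 with d ≥ 7 can have 701 codewords.


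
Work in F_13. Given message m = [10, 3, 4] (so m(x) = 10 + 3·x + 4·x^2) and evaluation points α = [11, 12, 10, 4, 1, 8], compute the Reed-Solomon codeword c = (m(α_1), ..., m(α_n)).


c = [7, 11, 11, 8, 4, 4]

Message polynomial: m(x) = 10 + 3·x + 4·x^2 (mod 13).
For each evaluation point α_i, compute m(α_i) mod 13:
  α_1 = 11: Horner steps 4 → 8 → 7, so m(11) = 7.
  α_2 = 12: Horner steps 4 → 12 → 11, so m(12) = 11.
  α_3 = 10: Horner steps 4 → 4 → 11, so m(10) = 11.
  α_4 = 4: Horner steps 4 → 6 → 8, so m(4) = 8.
  α_5 = 1: Horner steps 4 → 7 → 4, so m(1) = 4.
  α_6 = 8: Horner steps 4 → 9 → 4, so m(8) = 4.
Codeword c = [7, 11, 11, 8, 4, 4] ∈ F_13^6.


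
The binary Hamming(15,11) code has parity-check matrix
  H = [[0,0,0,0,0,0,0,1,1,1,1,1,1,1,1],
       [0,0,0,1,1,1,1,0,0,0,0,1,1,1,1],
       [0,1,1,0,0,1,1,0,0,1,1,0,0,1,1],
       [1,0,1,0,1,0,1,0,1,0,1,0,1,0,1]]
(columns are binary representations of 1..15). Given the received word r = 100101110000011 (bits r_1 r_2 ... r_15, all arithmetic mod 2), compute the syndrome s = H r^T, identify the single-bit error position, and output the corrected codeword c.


s = (1, 1, 0, 1)^T, error position = 13, corrected codeword c = 100101110000111

Compute s = H r^T mod 2 one row at a time:
  s_1 = 1 + 0 + 0 + 0 + 0 + 0 + 1 + 1 = 3 ≡ 1 (mod 2).
  s_2 = 1 + 0 + 1 + 1 + 0 + 0 + 1 + 1 = 5 ≡ 1 (mod 2).
  s_3 = 0 + 0 + 1 + 1 + 0 + 0 + 1 + 1 = 4 ≡ 0 (mod 2).
  s_4 = 1 + 0 + 0 + 1 + 0 + 0 + 0 + 1 = 3 ≡ 1 (mod 2).
s = (1, 1, 0, 1)^T — this equals column 13 of H (binary 1101), so error is at position 13.
Correct: flip bit 13 of r = 100101110000011 to get c = 100101110000111.


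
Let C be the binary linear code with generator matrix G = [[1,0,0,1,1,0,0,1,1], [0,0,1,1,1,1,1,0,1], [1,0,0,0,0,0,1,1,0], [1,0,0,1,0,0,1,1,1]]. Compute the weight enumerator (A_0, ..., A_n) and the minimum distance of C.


Weight distribution: A_0 = 1, A_2 = 3, A_3 = 2, A_4 = 3, A_5 = 4, A_6 = 1, A_7 = 2. Minimum distance d = 2.

Enumerate all 2^4 = 16 messages m ∈ F_2^4.
For each, compute codeword c = mG in F_2^9, then tally its weight.
  m = 0000 → c = 000000000, weight = 0.
  m = 1000 → c = 100110011, weight = 5.
  m = 0100 → c = 001111101, weight = 6.
  m = 1100 → c = 101001110, weight = 5.
  m = 0010 → c = 100000110, weight = 3.
  m = 1010 → c = 000110101, weight = 4.
  m = 0110 → c = 101111011, weight = 7.
  m = 1110 → c = 001001000, weight = 2.
  m = 0001 → c = 100100111, weight = 5.
  m = 1001 → c = 000010100, weight = 2.
  m = 0101 → c = 101011010, weight = 5.
  m = 1101 → c = 001101001, weight = 4.
  m = 0011 → c = 000100001, weight = 2.
  m = 1011 → c = 100010010, weight = 3.
  m = 0111 → c = 001011100, weight = 4.
  m = 1111 → c = 101101111, weight = 7.
Tally weights:
  weight 0: 1 codewords.
  weight 2: 3 codewords.
  weight 3: 2 codewords.
  weight 4: 3 codewords.
  weight 5: 4 codewords.
  weight 6: 1 codewords.
  weight 7: 2 codewords.
Minimum distance d = smallest w > 0 with A_w > 0 = 2.
Sanity: Σ A_w = 16 = 2^4 = 16 ✓.


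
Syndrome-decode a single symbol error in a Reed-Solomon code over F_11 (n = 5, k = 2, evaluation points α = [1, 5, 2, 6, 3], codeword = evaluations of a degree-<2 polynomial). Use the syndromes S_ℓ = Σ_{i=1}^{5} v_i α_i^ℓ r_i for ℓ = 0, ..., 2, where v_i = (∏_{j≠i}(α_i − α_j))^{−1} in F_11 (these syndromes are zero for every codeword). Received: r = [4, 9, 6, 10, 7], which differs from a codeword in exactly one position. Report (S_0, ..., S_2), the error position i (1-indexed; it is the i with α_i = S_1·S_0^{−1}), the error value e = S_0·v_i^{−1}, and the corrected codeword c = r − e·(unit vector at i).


S = (3, 3, 3), error at position 1, error magnitude e = 10, c = [5, 9, 6, 10, 7].

Step 1: column multipliers v_i = (∏_{j≠i}(α_i − α_j))^{−1} mod 11.
  i = 1 (α = 1): (1−5)(1−2)(1−6)(1−3) = (−4)·(−1)·(−5)·(−2) = 40 ≡ 7, so v_1 = 7^{−1} = 8 (mod 11).
  i = 2 (α = 5): (5−1)(5−2)(5−6)(5−3) = 4·3·(−1)·2 = −24 ≡ 9, so v_2 = 9^{−1} = 5 (mod 11).
  i = 3 (α = 2): (2−1)(2−5)(2−6)(2−3) = 1·(−3)·(−4)·(−1) = −12 ≡ 10, so v_3 = 10^{−1} = 10 (mod 11).
  i = 4 (α = 6): (6−1)(6−5)(6−2)(6−3) = 5·1·4·3 = 60 ≡ 5, so v_4 = 5^{−1} = 9 (mod 11).
  i = 5 (α = 3): (3−1)(3−5)(3−2)(3−6) = 2·(−2)·1·(−3) = 12 ≡ 1, so v_5 = 1^{−1} = 1 (mod 11).
  v = [8, 5, 10, 9, 1].
Step 2: syndromes of r = [4, 9, 6, 10, 7] (all sums mod 11).
  S_0 = Σ v_i r_i = 8·4 + 5·9 + 10·6 + 9·10 + 1·7 = 234 ≡ 3.
  S_1 = Σ v_i α_i r_i = 8·1·4 + 5·5·9 + 10·2·6 + 9·6·10 + 1·3·7 = 938 ≡ 3.
  α_i^2 mod 11 = [1, 3, 4, 3, 9].
  S_2 = Σ v_i α_i^2 r_i = 8·1·4 + 5·3·9 + 10·4·6 + 9·3·10 + 1·9·7 = 740 ≡ 3.
  S = (3, 3, 3) ≠ 0, so r is not a codeword (an error is present).
Step 3: locate the error. For a single error e at position i, S_ℓ = v_i·e·α_i^ℓ, so α_err = S_1/S_0.
  S_0^{−1} = 3^{−1} = 4 (mod 11), so α_err = 3·4 = 12 ≡ 1 = α_1. Error position i = 1.
  Consistency check: S_2/S_1 = 3·4 = 12 ≡ 1 = α_err ✓ (single-error assumption holds).
Step 4: error magnitude e = S_0/v_1 = S_0·∏_{j≠1}(α_1 − α_j) = 3·7 = 21 ≡ 10 (mod 11).
Step 5: correct position 1: c_1 = r_1 − e = 4 − 10 ≡ 5 (mod 11). Hence c = [5, 9, 6, 10, 7].
  Check: interpolating c through the α_i gives m(x) = 4 + 1·x (degree < 2) with m(α_i) = c_i for every i, so c is indeed a codeword.


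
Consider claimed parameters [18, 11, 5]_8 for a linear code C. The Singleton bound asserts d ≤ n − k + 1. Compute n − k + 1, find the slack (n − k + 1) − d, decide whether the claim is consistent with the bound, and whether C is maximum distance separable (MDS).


Singleton RHS = n − k + 1 = 8, slack = 3, bound satisfied, not MDS.

Singleton bound: d ≤ n − k + 1.
Here n = 18, k = 11, so n − k + 1 = 8.
Given d = 5, check d ≤ 8: YES.
Slack = (n − k + 1) − d = 3.
The code is NOT MDS (slack = 3 > 0).
Description: the claimed parameters are [18, 11, 5]_8; such a code would be non-MDS.


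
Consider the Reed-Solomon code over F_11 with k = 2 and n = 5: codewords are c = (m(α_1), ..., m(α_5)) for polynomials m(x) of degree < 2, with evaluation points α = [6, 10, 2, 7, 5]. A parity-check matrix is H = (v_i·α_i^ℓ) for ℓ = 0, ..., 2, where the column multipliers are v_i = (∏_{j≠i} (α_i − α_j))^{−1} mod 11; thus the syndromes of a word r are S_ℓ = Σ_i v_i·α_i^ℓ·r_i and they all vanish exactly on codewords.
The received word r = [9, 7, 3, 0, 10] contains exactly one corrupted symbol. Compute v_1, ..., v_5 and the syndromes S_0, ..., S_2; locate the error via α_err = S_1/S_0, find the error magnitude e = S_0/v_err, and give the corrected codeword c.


S = (3, 7, 9), error at position 1, error magnitude e = 4, c = [5, 7, 3, 0, 10].

Step 1: column multipliers v_i = (∏_{j≠i}(α_i − α_j))^{−1} mod 11.
  i = 1 (α = 6): (6−10)(6−2)(6−7)(6−5) = (−4)·4·(−1)·1 = 16 ≡ 5, so v_1 = 5^{−1} = 9 (mod 11).
  i = 2 (α = 10): (10−6)(10−2)(10−7)(10−5) = 4·8·3·5 = 480 ≡ 7, so v_2 = 7^{−1} = 8 (mod 11).
  i = 3 (α = 2): (2−6)(2−10)(2−7)(2−5) = (−4)·(−8)·(−5)·(−3) = 480 ≡ 7, so v_3 = 7^{−1} = 8 (mod 11).
  i = 4 (α = 7): (7−6)(7−10)(7−2)(7−5) = 1·(−3)·5·2 = −30 ≡ 3, so v_4 = 3^{−1} = 4 (mod 11).
  i = 5 (α = 5): (5−6)(5−10)(5−2)(5−7) = (−1)·(−5)·3·(−2) = −30 ≡ 3, so v_5 = 3^{−1} = 4 (mod 11).
  v = [9, 8, 8, 4, 4].
Step 2: syndromes of r = [9, 7, 3, 0, 10] (all sums mod 11).
  S_0 = Σ v_i r_i = 9·9 + 8·7 + 8·3 + 4·0 + 4·10 = 201 ≡ 3.
  S_1 = Σ v_i α_i r_i = 9·6·9 + 8·10·7 + 8·2·3 + 4·7·0 + 4·5·10 = 1294 ≡ 7.
  α_i^2 mod 11 = [3, 1, 4, 5, 3].
  S_2 = Σ v_i α_i^2 r_i = 9·3·9 + 8·1·7 + 8·4·3 + 4·5·0 + 4·3·10 = 515 ≡ 9.
  S = (3, 7, 9) ≠ 0, so r is not a codeword (an error is present).
Step 3: locate the error. For a single error e at position i, S_ℓ = v_i·e·α_i^ℓ, so α_err = S_1/S_0.
  S_0^{−1} = 3^{−1} = 4 (mod 11), so α_err = 7·4 = 28 ≡ 6 = α_1. Error position i = 1.
  Consistency check: S_2/S_1 = 9·8 = 72 ≡ 6 = α_err ✓ (single-error assumption holds).
Step 4: error magnitude e = S_0/v_1 = S_0·∏_{j≠1}(α_1 − α_j) = 3·5 = 15 ≡ 4 (mod 11).
Step 5: correct position 1: c_1 = r_1 − e = 9 − 4 ≡ 5 (mod 11). Hence c = [5, 7, 3, 0, 10].
  Check: interpolating c through the α_i gives m(x) = 2 + 6·x (degree < 2) with m(α_i) = c_i for every i, so c is indeed a codeword.


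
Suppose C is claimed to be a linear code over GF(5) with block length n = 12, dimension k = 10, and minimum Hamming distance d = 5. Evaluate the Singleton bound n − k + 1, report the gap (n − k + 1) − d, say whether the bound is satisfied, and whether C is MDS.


Singleton RHS = n − k + 1 = 3, slack = -2, bound violated (no such code; not MDS).

Singleton bound: d ≤ n − k + 1.
Here n = 12, k = 10, so n − k + 1 = 3.
Given d = 5, check d ≤ 3: NO.
Slack = (n − k + 1) − d = -2.
The slack is negative: d = 5 exceeds n − k + 1 = 3 by 2, so the Singleton bound is violated and no linear [12, 10, 5]_5 code can exist. In particular it is not MDS (MDS requires d = n − k + 1 exactly).
Description: the claimed parameters are [12, 10, 5]_5; such a code would be impossible (violates the Singleton bound).


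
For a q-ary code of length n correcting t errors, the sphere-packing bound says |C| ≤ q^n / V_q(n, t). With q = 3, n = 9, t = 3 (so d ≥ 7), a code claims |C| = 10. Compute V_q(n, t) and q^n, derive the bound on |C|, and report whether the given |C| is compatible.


V_q(n, t) = 835, q^n = 19683, Hamming bound = 23, |C| = 10 ≤ bound (satisfied).

Step 1: Compute V_q(n, t) = Σ_{j=0}^3 C(n, j) (q−1)^j.
  j = 0: C(9,0)·(2)^0 = 1·1 = 1.
  j = 1: C(9,1)·(2)^1 = 9·2 = 18.
  j = 2: C(9,2)·(2)^2 = 36·4 = 144.
  j = 3: C(9,3)·(2)^3 = 84·8 = 672.
  V_q(n, t) = 1 + 18 + 144 + 672 = 835.
Step 2: q^n = 3^9 = 19683.
Step 3: Hamming bound ⌊q^n / V_q(n,t)⌋ = ⌊19683/835⌋ = 23.
Step 4: Compare |C| = 10 to 23: satisfied.
The claimed |C| lies below the Hamming bound.


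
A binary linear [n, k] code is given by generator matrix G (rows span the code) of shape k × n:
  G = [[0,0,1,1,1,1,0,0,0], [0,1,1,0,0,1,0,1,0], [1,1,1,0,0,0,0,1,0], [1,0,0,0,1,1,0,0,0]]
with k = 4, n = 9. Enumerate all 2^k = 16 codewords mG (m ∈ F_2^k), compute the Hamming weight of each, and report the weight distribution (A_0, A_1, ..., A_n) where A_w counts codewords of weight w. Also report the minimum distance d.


Weight distribution: A_0 = 1, A_1 = 1, A_2 = 1, A_3 = 4, A_4 = 5, A_5 = 3, A_6 = 1. Minimum distance d = 1.

Enumerate all 2^4 = 16 messages m ∈ F_2^4.
For each, compute codeword c = mG in F_2^9, then tally its weight.
  m = 0000 → c = 000000000, weight = 0.
  m = 1000 → c = 001111000, weight = 4.
  m = 0100 → c = 011001010, weight = 4.
  m = 1100 → c = 010110010, weight = 4.
  m = 0010 → c = 111000010, weight = 4.
  m = 1010 → c = 110111010, weight = 6.
  m = 0110 → c = 100001000, weight = 2.
  m = 1110 → c = 101110000, weight = 4.
  m = 0001 → c = 100011000, weight = 3.
  m = 1001 → c = 101100000, weight = 3.
  m = 0101 → c = 111010010, weight = 5.
  m = 1101 → c = 110101010, weight = 5.
  m = 0011 → c = 011011010, weight = 5.
  m = 1011 → c = 010100010, weight = 3.
  m = 0111 → c = 000010000, weight = 1.
  m = 1111 → c = 001101000, weight = 3.
Tally weights:
  weight 0: 1 codewords.
  weight 1: 1 codewords.
  weight 2: 1 codewords.
  weight 3: 4 codewords.
  weight 4: 5 codewords.
  weight 5: 3 codewords.
  weight 6: 1 codewords.
Minimum distance d = smallest w > 0 with A_w > 0 = 1.
Sanity: Σ A_w = 16 = 2^4 = 16 ✓.


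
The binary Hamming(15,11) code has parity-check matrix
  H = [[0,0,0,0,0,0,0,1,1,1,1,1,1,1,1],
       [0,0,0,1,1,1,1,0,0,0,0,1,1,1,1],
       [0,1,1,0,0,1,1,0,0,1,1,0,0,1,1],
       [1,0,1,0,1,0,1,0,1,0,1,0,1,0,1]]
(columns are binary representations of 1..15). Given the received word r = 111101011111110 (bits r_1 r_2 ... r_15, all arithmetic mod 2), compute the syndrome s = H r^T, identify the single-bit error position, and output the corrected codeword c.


s = (1, 1, 0, 1)^T, error position = 13, corrected codeword c = 111101011111010

Compute s = H r^T mod 2 one row at a time:
  s_1 = 1 + 1 + 1 + 1 + 1 + 1 + 1 + 0 = 7 ≡ 1 (mod 2).
  s_2 = 1 + 0 + 1 + 0 + 1 + 1 + 1 + 0 = 5 ≡ 1 (mod 2).
  s_3 = 1 + 1 + 1 + 0 + 1 + 1 + 1 + 0 = 6 ≡ 0 (mod 2).
  s_4 = 1 + 1 + 0 + 0 + 1 + 1 + 1 + 0 = 5 ≡ 1 (mod 2).
s = (1, 1, 0, 1)^T — this equals column 13 of H (binary 1101), so error is at position 13.
Correct: flip bit 13 of r = 111101011111110 to get c = 111101011111010.


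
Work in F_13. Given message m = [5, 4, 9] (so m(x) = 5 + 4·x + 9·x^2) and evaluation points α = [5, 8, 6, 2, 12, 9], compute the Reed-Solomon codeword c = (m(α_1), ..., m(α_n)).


c = [3, 2, 2, 10, 10, 3]

Message polynomial: m(x) = 5 + 4·x + 9·x^2 (mod 13).
For each evaluation point α_i, compute m(α_i) mod 13:
  α_1 = 5: Horner steps 9 → 10 → 3, so m(5) = 3.
  α_2 = 8: Horner steps 9 → 11 → 2, so m(8) = 2.
  α_3 = 6: Horner steps 9 → 6 → 2, so m(6) = 2.
  α_4 = 2: Horner steps 9 → 9 → 10, so m(2) = 10.
  α_5 = 12: Horner steps 9 → 8 → 10, so m(12) = 10.
  α_6 = 9: Horner steps 9 → 7 → 3, so m(9) = 3.
Codeword c = [3, 2, 2, 10, 10, 3] ∈ F_13^6.


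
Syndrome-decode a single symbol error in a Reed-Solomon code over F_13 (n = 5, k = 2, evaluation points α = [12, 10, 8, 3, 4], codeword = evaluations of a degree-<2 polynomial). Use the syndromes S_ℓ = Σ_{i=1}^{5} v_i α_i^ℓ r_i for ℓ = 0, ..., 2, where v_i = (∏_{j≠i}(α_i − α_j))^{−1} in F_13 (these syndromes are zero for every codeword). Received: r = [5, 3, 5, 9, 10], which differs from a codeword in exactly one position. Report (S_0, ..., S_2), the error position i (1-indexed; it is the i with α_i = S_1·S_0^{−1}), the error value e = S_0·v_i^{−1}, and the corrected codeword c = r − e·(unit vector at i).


S = (1, 8, 12), error at position 3, error magnitude e = 4, c = [5, 3, 1, 9, 10].

Step 1: column multipliers v_i = (∏_{j≠i}(α_i − α_j))^{−1} mod 13.
  i = 1 (α = 12): (12−10)(12−8)(12−3)(12−4) = 2·4·9·8 = 576 ≡ 4, so v_1 = 4^{−1} = 10 (mod 13).
  i = 2 (α = 10): (10−12)(10−8)(10−3)(10−4) = (−2)·2·7·6 = −168 ≡ 1, so v_2 = 1^{−1} = 1 (mod 13).
  i = 3 (α = 8): (8−12)(8−10)(8−3)(8−4) = (−4)·(−2)·5·4 = 160 ≡ 4, so v_3 = 4^{−1} = 10 (mod 13).
  i = 4 (α = 3): (3−12)(3−10)(3−8)(3−4) = (−9)·(−7)·(−5)·(−1) = 315 ≡ 3, so v_4 = 3^{−1} = 9 (mod 13).
  i = 5 (α = 4): (4−12)(4−10)(4−8)(4−3) = (−8)·(−6)·(−4)·1 = −192 ≡ 3, so v_5 = 3^{−1} = 9 (mod 13).
  v = [10, 1, 10, 9, 9].
Step 2: syndromes of r = [5, 3, 5, 9, 10] (all sums mod 13).
  S_0 = Σ v_i r_i = 10·5 + 1·3 + 10·5 + 9·9 + 9·10 = 274 ≡ 1.
  S_1 = Σ v_i α_i r_i = 10·12·5 + 1·10·3 + 10·8·5 + 9·3·9 + 9·4·10 = 1633 ≡ 8.
  α_i^2 mod 13 = [1, 9, 12, 9, 3].
  S_2 = Σ v_i α_i^2 r_i = 10·1·5 + 1·9·3 + 10·12·5 + 9·9·9 + 9·3·10 = 1676 ≡ 12.
  S = (1, 8, 12) ≠ 0, so r is not a codeword (an error is present).
Step 3: locate the error. For a single error e at position i, S_ℓ = v_i·e·α_i^ℓ, so α_err = S_1/S_0.
  S_0^{−1} = 1^{−1} = 1 (mod 13), so α_err = 8·1 = 8 ≡ 8 = α_3. Error position i = 3.
  Consistency check: S_2/S_1 = 12·5 = 60 ≡ 8 = α_err ✓ (single-error assumption holds).
Step 4: error magnitude e = S_0/v_3 = S_0·∏_{j≠3}(α_3 − α_j) = 1·4 = 4 ≡ 4 (mod 13).
Step 5: correct position 3: c_3 = r_3 − e = 5 − 4 ≡ 1 (mod 13). Hence c = [5, 3, 1, 9, 10].
  Check: interpolating c through the α_i gives m(x) = 6 + 1·x (degree < 2) with m(α_i) = c_i for every i, so c is indeed a codeword.


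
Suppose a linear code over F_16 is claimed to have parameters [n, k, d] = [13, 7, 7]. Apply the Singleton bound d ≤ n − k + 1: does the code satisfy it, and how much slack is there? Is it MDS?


Singleton RHS = n − k + 1 = 7, slack = 0, bound satisfied, MDS.

Singleton bound: d ≤ n − k + 1.
Here n = 13, k = 7, so n − k + 1 = 7.
Given d = 7, check d ≤ 7: YES.
Slack = (n − k + 1) − d = 0.
The code is MDS (slack = 0).
Description: the claimed parameters are [13, 7, 7]_16; such a code would be MDS (meets Singleton bound).


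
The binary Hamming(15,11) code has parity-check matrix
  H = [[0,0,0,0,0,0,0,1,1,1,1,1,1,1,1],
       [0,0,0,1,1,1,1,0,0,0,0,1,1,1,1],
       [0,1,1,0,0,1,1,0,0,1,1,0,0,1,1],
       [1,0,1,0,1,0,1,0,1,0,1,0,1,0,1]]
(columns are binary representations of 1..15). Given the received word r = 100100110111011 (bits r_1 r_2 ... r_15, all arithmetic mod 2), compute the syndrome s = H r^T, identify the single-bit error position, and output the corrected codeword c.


s = (0, 1, 1, 0)^T, error position = 6, corrected codeword c = 100101110111011

Compute s = H r^T mod 2 one row at a time:
  s_1 = 1 + 0 + 1 + 1 + 1 + 0 + 1 + 1 = 6 ≡ 0 (mod 2).
  s_2 = 1 + 0 + 0 + 1 + 1 + 0 + 1 + 1 = 5 ≡ 1 (mod 2).
  s_3 = 0 + 0 + 0 + 1 + 1 + 1 + 1 + 1 = 5 ≡ 1 (mod 2).
  s_4 = 1 + 0 + 0 + 1 + 0 + 1 + 0 + 1 = 4 ≡ 0 (mod 2).
s = (0, 1, 1, 0)^T — this equals column 6 of H (binary 0110), so error is at position 6.
Correct: flip bit 6 of r = 100100110111011 to get c = 100101110111011.


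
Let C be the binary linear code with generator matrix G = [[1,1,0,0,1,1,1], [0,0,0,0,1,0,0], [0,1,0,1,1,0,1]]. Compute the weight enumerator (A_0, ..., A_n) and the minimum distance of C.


Weight distribution: A_0 = 1, A_1 = 1, A_3 = 2, A_4 = 3, A_5 = 1. Minimum distance d = 1.

Enumerate all 2^3 = 8 messages m ∈ F_2^3.
For each, compute codeword c = mG in F_2^7, then tally its weight.
  m = 000 → c = 0000000, weight = 0.
  m = 100 → c = 1100111, weight = 5.
  m = 010 → c = 0000100, weight = 1.
  m = 110 → c = 1100011, weight = 4.
  m = 001 → c = 0101101, weight = 4.
  m = 101 → c = 1001010, weight = 3.
  m = 011 → c = 0101001, weight = 3.
  m = 111 → c = 1001110, weight = 4.
Tally weights:
  weight 0: 1 codewords.
  weight 1: 1 codewords.
  weight 3: 2 codewords.
  weight 4: 3 codewords.
  weight 5: 1 codewords.
Minimum distance d = smallest w > 0 with A_w > 0 = 1.
Sanity: Σ A_w = 8 = 2^3 = 8 ✓.


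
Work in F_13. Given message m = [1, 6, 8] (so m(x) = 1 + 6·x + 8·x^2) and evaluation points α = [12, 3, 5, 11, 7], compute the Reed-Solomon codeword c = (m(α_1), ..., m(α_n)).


c = [3, 0, 10, 8, 6]

Message polynomial: m(x) = 1 + 6·x + 8·x^2 (mod 13).
For each evaluation point α_i, compute m(α_i) mod 13:
  α_1 = 12: Horner steps 8 → 11 → 3, so m(12) = 3.
  α_2 = 3: Horner steps 8 → 4 → 0, so m(3) = 0.
  α_3 = 5: Horner steps 8 → 7 → 10, so m(5) = 10.
  α_4 = 11: Horner steps 8 → 3 → 8, so m(11) = 8.
  α_5 = 7: Horner steps 8 → 10 → 6, so m(7) = 6.
Codeword c = [3, 0, 10, 8, 6] ∈ F_13^5.


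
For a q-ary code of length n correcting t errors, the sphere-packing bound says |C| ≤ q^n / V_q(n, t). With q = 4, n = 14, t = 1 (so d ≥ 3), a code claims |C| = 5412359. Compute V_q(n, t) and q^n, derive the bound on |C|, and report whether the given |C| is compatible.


V_q(n, t) = 43, q^n = 268435456, Hamming bound = 6242685, |C| = 5412359 ≤ bound (satisfied).

Step 1: Compute V_q(n, t) = Σ_{j=0}^1 C(n, j) (q−1)^j.
  j = 0: C(14,0)·(3)^0 = 1·1 = 1.
  j = 1: C(14,1)·(3)^1 = 14·3 = 42.
  V_q(n, t) = 1 + 42 = 43.
Step 2: q^n = 4^14 = 268435456.
Step 3: Hamming bound ⌊q^n / V_q(n,t)⌋ = ⌊268435456/43⌋ = 6242685.
Step 4: Compare |C| = 5412359 to 6242685: satisfied.
The claimed |C| lies below the Hamming bound.


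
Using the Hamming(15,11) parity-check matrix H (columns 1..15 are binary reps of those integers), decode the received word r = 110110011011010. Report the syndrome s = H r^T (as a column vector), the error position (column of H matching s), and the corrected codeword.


s = (1, 0, 1, 0)^T, error position = 10, corrected codeword c = 110110011111010

Compute s = H r^T mod 2 one row at a time:
  s_1 = 1 + 1 + 0 + 1 + 1 + 0 + 1 + 0 = 5 ≡ 1 (mod 2).
  s_2 = 1 + 1 + 0 + 0 + 1 + 0 + 1 + 0 = 4 ≡ 0 (mod 2).
  s_3 = 1 + 0 + 0 + 0 + 0 + 1 + 1 + 0 = 3 ≡ 1 (mod 2).
  s_4 = 1 + 0 + 1 + 0 + 1 + 1 + 0 + 0 = 4 ≡ 0 (mod 2).
s = (1, 0, 1, 0)^T — this equals column 10 of H (binary 1010), so error is at position 10.
Correct: flip bit 10 of r = 110110011011010 to get c = 110110011111010.


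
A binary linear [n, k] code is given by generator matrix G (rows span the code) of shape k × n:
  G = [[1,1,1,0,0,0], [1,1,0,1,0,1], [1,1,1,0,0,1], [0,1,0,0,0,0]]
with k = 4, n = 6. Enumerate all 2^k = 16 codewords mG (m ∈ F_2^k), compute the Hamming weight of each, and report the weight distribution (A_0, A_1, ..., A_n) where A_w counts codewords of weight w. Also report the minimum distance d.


Weight distribution: A_0 = 1, A_1 = 2, A_2 = 4, A_3 = 6, A_4 = 3. Minimum distance d = 1.

Enumerate all 2^4 = 16 messages m ∈ F_2^4.
For each, compute codeword c = mG in F_2^6, then tally its weight.
  m = 0000 → c = 000000, weight = 0.
  m = 1000 → c = 111000, weight = 3.
  m = 0100 → c = 110101, weight = 4.
  m = 1100 → c = 001101, weight = 3.
  m = 0010 → c = 111001, weight = 4.
  m = 1010 → c = 000001, weight = 1.
  m = 0110 → c = 001100, weight = 2.
  m = 1110 → c = 110100, weight = 3.
  m = 0001 → c = 010000, weight = 1.
  m = 1001 → c = 101000, weight = 2.
  m = 0101 → c = 100101, weight = 3.
  m = 1101 → c = 011101, weight = 4.
  m = 0011 → c = 101001, weight = 3.
  m = 1011 → c = 010001, weight = 2.
  m = 0111 → c = 011100, weight = 3.
  m = 1111 → c = 100100, weight = 2.
Tally weights:
  weight 0: 1 codewords.
  weight 1: 2 codewords.
  weight 2: 4 codewords.
  weight 3: 6 codewords.
  weight 4: 3 codewords.
Minimum distance d = smallest w > 0 with A_w > 0 = 1.
Sanity: Σ A_w = 16 = 2^4 = 16 ✓.


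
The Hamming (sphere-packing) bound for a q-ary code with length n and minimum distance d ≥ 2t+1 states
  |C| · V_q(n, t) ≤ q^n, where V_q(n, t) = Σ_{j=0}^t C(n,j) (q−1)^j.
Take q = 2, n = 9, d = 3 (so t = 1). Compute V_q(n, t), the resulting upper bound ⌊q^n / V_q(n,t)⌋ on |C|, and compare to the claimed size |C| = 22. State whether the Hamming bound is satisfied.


V_q(n, t) = 10, q^n = 512, Hamming bound = 51, |C| = 22 ≤ bound (satisfied).

Step 1: Compute V_q(n, t) = Σ_{j=0}^1 C(n, j) (q−1)^j.
  j = 0: C(9,0)·(1)^0 = 1·1 = 1.
  j = 1: C(9,1)·(1)^1 = 9·1 = 9.
  V_q(n, t) = 1 + 9 = 10.
Step 2: q^n = 2^9 = 512.
Step 3: Hamming bound ⌊q^n / V_q(n,t)⌋ = ⌊512/10⌋ = 51.
Step 4: Compare |C| = 22 to 51: satisfied.
The claimed |C| lies below the Hamming bound.


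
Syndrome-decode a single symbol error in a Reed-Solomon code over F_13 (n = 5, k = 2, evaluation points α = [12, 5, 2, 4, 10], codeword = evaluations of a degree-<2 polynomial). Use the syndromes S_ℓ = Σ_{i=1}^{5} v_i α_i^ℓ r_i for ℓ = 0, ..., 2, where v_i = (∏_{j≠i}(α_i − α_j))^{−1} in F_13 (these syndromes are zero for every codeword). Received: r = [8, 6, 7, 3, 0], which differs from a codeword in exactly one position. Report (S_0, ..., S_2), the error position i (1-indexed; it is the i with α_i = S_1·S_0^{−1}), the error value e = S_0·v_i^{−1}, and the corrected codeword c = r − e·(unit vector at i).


S = (5, 7, 2), error at position 4, error magnitude e = 1, c = [8, 6, 7, 2, 0].

Step 1: column multipliers v_i = (∏_{j≠i}(α_i − α_j))^{−1} mod 13.
  i = 1 (α = 12): (12−5)(12−2)(12−4)(12−10) = 7·10·8·2 = 1120 ≡ 2, so v_1 = 2^{−1} = 7 (mod 13).
  i = 2 (α = 5): (5−12)(5−2)(5−4)(5−10) = (−7)·3·1·(−5) = 105 ≡ 1, so v_2 = 1^{−1} = 1 (mod 13).
  i = 3 (α = 2): (2−12)(2−5)(2−4)(2−10) = (−10)·(−3)·(−2)·(−8) = 480 ≡ 12, so v_3 = 12^{−1} = 12 (mod 13).
  i = 4 (α = 4): (4−12)(4−5)(4−2)(4−10) = (−8)·(−1)·2·(−6) = −96 ≡ 8, so v_4 = 8^{−1} = 5 (mod 13).
  i = 5 (α = 10): (10−12)(10−5)(10−2)(10−4) = (−2)·5·8·6 = −480 ≡ 1, so v_5 = 1^{−1} = 1 (mod 13).
  v = [7, 1, 12, 5, 1].
Step 2: syndromes of r = [8, 6, 7, 3, 0] (all sums mod 13).
  S_0 = Σ v_i r_i = 7·8 + 1·6 + 12·7 + 5·3 + 1·0 = 161 ≡ 5.
  S_1 = Σ v_i α_i r_i = 7·12·8 + 1·5·6 + 12·2·7 + 5·4·3 + 1·10·0 = 930 ≡ 7.
  α_i^2 mod 13 = [1, 12, 4, 3, 9].
  S_2 = Σ v_i α_i^2 r_i = 7·1·8 + 1·12·6 + 12·4·7 + 5·3·3 + 1·9·0 = 509 ≡ 2.
  S = (5, 7, 2) ≠ 0, so r is not a codeword (an error is present).
Step 3: locate the error. For a single error e at position i, S_ℓ = v_i·e·α_i^ℓ, so α_err = S_1/S_0.
  S_0^{−1} = 5^{−1} = 8 (mod 13), so α_err = 7·8 = 56 ≡ 4 = α_4. Error position i = 4.
  Consistency check: S_2/S_1 = 2·2 = 4 ≡ 4 = α_err ✓ (single-error assumption holds).
Step 4: error magnitude e = S_0/v_4 = S_0·∏_{j≠4}(α_4 − α_j) = 5·8 = 40 ≡ 1 (mod 13).
Step 5: correct position 4: c_4 = r_4 − e = 3 − 1 ≡ 2 (mod 13). Hence c = [8, 6, 7, 2, 0].
  Check: interpolating c through the α_i gives m(x) = 12 + 4·x (degree < 2) with m(α_i) = c_i for every i, so c is indeed a codeword.


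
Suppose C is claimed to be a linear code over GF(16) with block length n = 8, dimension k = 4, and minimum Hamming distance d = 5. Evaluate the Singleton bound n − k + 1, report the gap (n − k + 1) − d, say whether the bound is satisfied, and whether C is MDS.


Singleton RHS = n − k + 1 = 5, slack = 0, bound satisfied, MDS.

Singleton bound: d ≤ n − k + 1.
Here n = 8, k = 4, so n − k + 1 = 5.
Given d = 5, check d ≤ 5: YES.
Slack = (n − k + 1) − d = 0.
The code is MDS (slack = 0).
Description: the claimed parameters are [8, 4, 5]_16; such a code would be MDS (meets Singleton bound).


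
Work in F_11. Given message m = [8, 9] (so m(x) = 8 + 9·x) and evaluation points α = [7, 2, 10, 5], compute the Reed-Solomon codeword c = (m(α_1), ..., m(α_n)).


c = [5, 4, 10, 9]

Message polynomial: m(x) = 8 + 9·x (mod 11).
For each evaluation point α_i, compute m(α_i) mod 11:
  α_1 = 7: Horner steps 9 → 5, so m(7) = 5.
  α_2 = 2: Horner steps 9 → 4, so m(2) = 4.
  α_3 = 10: Horner steps 9 → 10, so m(10) = 10.
  α_4 = 5: Horner steps 9 → 9, so m(5) = 9.
Codeword c = [5, 4, 10, 9] ∈ F_11^4.


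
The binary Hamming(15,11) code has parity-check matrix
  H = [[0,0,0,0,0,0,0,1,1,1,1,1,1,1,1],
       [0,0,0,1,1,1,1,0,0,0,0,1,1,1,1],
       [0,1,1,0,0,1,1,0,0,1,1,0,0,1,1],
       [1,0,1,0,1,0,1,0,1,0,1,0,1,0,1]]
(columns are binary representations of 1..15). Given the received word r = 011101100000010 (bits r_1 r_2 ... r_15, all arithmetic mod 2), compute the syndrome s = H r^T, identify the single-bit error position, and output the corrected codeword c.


s = (1, 0, 1, 0)^T, error position = 10, corrected codeword c = 011101100100010

Compute s = H r^T mod 2 one row at a time:
  s_1 = 0 + 0 + 0 + 0 + 0 + 0 + 1 + 0 = 1 ≡ 1 (mod 2).
  s_2 = 1 + 0 + 1 + 1 + 0 + 0 + 1 + 0 = 4 ≡ 0 (mod 2).
  s_3 = 1 + 1 + 1 + 1 + 0 + 0 + 1 + 0 = 5 ≡ 1 (mod 2).
  s_4 = 0 + 1 + 0 + 1 + 0 + 0 + 0 + 0 = 2 ≡ 0 (mod 2).
s = (1, 0, 1, 0)^T — this equals column 10 of H (binary 1010), so error is at position 10.
Correct: flip bit 10 of r = 011101100000010 to get c = 011101100100010.


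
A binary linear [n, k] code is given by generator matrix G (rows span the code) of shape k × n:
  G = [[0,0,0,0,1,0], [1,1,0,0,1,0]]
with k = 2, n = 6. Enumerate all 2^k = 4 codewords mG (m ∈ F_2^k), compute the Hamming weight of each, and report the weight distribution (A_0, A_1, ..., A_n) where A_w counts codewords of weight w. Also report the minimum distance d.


Weight distribution: A_0 = 1, A_1 = 1, A_2 = 1, A_3 = 1. Minimum distance d = 1.

Enumerate all 2^2 = 4 messages m ∈ F_2^2.
For each, compute codeword c = mG in F_2^6, then tally its weight.
  m = 00 → c = 000000, weight = 0.
  m = 10 → c = 000010, weight = 1.
  m = 01 → c = 110010, weight = 3.
  m = 11 → c = 110000, weight = 2.
Tally weights:
  weight 0: 1 codewords.
  weight 1: 1 codewords.
  weight 2: 1 codewords.
  weight 3: 1 codewords.
Minimum distance d = smallest w > 0 with A_w > 0 = 1.
Sanity: Σ A_w = 4 = 2^2 = 4 ✓.


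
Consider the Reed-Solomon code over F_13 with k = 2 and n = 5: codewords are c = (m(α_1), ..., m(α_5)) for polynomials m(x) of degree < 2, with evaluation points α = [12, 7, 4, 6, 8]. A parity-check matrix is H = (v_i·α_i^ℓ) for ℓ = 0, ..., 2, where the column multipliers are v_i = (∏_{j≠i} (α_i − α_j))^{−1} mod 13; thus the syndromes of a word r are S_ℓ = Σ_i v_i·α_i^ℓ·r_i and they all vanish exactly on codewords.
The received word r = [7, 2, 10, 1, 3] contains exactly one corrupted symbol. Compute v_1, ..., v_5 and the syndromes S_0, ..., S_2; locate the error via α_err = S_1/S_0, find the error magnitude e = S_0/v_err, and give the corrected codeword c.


S = (5, 7, 2), error at position 3, error magnitude e = 11, c = [7, 2, 12, 1, 3].

Step 1: column multipliers v_i = (∏_{j≠i}(α_i − α_j))^{−1} mod 13.
  i = 1 (α = 12): (12−7)(12−4)(12−6)(12−8) = 5·8·6·4 = 960 ≡ 11, so v_1 = 11^{−1} = 6 (mod 13).
  i = 2 (α = 7): (7−12)(7−4)(7−6)(7−8) = (−5)·3·1·(−1) = 15 ≡ 2, so v_2 = 2^{−1} = 7 (mod 13).
  i = 3 (α = 4): (4−12)(4−7)(4−6)(4−8) = (−8)·(−3)·(−2)·(−4) = 192 ≡ 10, so v_3 = 10^{−1} = 4 (mod 13).
  i = 4 (α = 6): (6−12)(6−7)(6−4)(6−8) = (−6)·(−1)·2·(−2) = −24 ≡ 2, so v_4 = 2^{−1} = 7 (mod 13).
  i = 5 (α = 8): (8−12)(8−7)(8−4)(8−6) = (−4)·1·4·2 = −32 ≡ 7, so v_5 = 7^{−1} = 2 (mod 13).
  v = [6, 7, 4, 7, 2].
Step 2: syndromes of r = [7, 2, 10, 1, 3] (all sums mod 13).
  S_0 = Σ v_i r_i = 6·7 + 7·2 + 4·10 + 7·1 + 2·3 = 109 ≡ 5.
  S_1 = Σ v_i α_i r_i = 6·12·7 + 7·7·2 + 4·4·10 + 7·6·1 + 2·8·3 = 852 ≡ 7.
  α_i^2 mod 13 = [1, 10, 3, 10, 12].
  S_2 = Σ v_i α_i^2 r_i = 6·1·7 + 7·10·2 + 4·3·10 + 7·10·1 + 2·12·3 = 444 ≡ 2.
  S = (5, 7, 2) ≠ 0, so r is not a codeword (an error is present).
Step 3: locate the error. For a single error e at position i, S_ℓ = v_i·e·α_i^ℓ, so α_err = S_1/S_0.
  S_0^{−1} = 5^{−1} = 8 (mod 13), so α_err = 7·8 = 56 ≡ 4 = α_3. Error position i = 3.
  Consistency check: S_2/S_1 = 2·2 = 4 ≡ 4 = α_err ✓ (single-error assumption holds).
Step 4: error magnitude e = S_0/v_3 = S_0·∏_{j≠3}(α_3 − α_j) = 5·10 = 50 ≡ 11 (mod 13).
Step 5: correct position 3: c_3 = r_3 − e = 10 − 11 ≡ 12 (mod 13). Hence c = [7, 2, 12, 1, 3].
  Check: interpolating c through the α_i gives m(x) = 8 + 1·x (degree < 2) with m(α_i) = c_i for every i, so c is indeed a codeword.


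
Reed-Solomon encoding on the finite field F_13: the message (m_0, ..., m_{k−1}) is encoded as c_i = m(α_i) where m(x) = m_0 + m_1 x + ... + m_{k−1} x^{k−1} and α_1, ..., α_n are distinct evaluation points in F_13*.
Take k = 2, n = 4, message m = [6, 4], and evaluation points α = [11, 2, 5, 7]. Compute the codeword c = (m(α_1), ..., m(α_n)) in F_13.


c = [11, 1, 0, 8]

Message polynomial: m(x) = 6 + 4·x (mod 13).
For each evaluation point α_i, compute m(α_i) mod 13:
  α_1 = 11: Horner steps 4 → 11, so m(11) = 11.
  α_2 = 2: Horner steps 4 → 1, so m(2) = 1.
  α_3 = 5: Horner steps 4 → 0, so m(5) = 0.
  α_4 = 7: Horner steps 4 → 8, so m(7) = 8.
Codeword c = [11, 1, 0, 8] ∈ F_13^4.


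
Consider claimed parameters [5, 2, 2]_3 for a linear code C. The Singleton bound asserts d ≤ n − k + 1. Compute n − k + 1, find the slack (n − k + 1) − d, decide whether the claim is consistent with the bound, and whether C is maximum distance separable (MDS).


Singleton RHS = n − k + 1 = 4, slack = 2, bound satisfied, not MDS.

Singleton bound: d ≤ n − k + 1.
Here n = 5, k = 2, so n − k + 1 = 4.
Given d = 2, check d ≤ 4: YES.
Slack = (n − k + 1) − d = 2.
The code is NOT MDS (slack = 2 > 0).
Description: the claimed parameters are [5, 2, 2]_3; such a code would be non-MDS.


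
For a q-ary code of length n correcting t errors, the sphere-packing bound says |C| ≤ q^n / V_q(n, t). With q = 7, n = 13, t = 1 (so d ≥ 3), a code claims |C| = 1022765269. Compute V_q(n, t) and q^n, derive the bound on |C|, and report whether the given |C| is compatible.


V_q(n, t) = 79, q^n = 96889010407, Hamming bound = 1226443169, |C| = 1022765269 ≤ bound (satisfied).

Step 1: Compute V_q(n, t) = Σ_{j=0}^1 C(n, j) (q−1)^j.
  j = 0: C(13,0)·(6)^0 = 1·1 = 1.
  j = 1: C(13,1)·(6)^1 = 13·6 = 78.
  V_q(n, t) = 1 + 78 = 79.
Step 2: q^n = 7^13 = 96889010407.
Step 3: Hamming bound ⌊q^n / V_q(n,t)⌋ = ⌊96889010407/79⌋ = 1226443169.
Step 4: Compare |C| = 1022765269 to 1226443169: satisfied.
The claimed |C| lies below the Hamming bound.


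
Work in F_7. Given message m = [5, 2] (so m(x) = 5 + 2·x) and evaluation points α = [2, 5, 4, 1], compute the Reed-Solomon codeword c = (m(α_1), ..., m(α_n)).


c = [2, 1, 6, 0]

Message polynomial: m(x) = 5 + 2·x (mod 7).
For each evaluation point α_i, compute m(α_i) mod 7:
  α_1 = 2: Horner steps 2 → 2, so m(2) = 2.
  α_2 = 5: Horner steps 2 → 1, so m(5) = 1.
  α_3 = 4: Horner steps 2 → 6, so m(4) = 6.
  α_4 = 1: Horner steps 2 → 0, so m(1) = 0.
Codeword c = [2, 1, 6, 0] ∈ F_7^4.


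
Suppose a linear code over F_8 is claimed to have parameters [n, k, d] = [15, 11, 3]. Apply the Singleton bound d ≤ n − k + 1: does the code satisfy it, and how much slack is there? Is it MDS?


Singleton RHS = n − k + 1 = 5, slack = 2, bound satisfied, not MDS.

Singleton bound: d ≤ n − k + 1.
Here n = 15, k = 11, so n − k + 1 = 5.
Given d = 3, check d ≤ 5: YES.
Slack = (n − k + 1) − d = 2.
The code is NOT MDS (slack = 2 > 0).
Description: the claimed parameters are [15, 11, 3]_8; such a code would be non-MDS.


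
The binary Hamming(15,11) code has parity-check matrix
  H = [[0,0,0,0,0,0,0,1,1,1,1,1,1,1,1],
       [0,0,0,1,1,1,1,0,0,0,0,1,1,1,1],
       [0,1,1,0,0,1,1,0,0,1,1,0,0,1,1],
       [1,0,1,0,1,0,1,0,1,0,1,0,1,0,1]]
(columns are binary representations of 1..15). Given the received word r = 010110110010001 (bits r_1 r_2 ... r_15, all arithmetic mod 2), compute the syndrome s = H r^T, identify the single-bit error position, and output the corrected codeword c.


s = (1, 0, 0, 0)^T, error position = 8, corrected codeword c = 010110100010001

Compute s = H r^T mod 2 one row at a time:
  s_1 = 1 + 0 + 0 + 1 + 0 + 0 + 0 + 1 = 3 ≡ 1 (mod 2).
  s_2 = 1 + 1 + 0 + 1 + 0 + 0 + 0 + 1 = 4 ≡ 0 (mod 2).
  s_3 = 1 + 0 + 0 + 1 + 0 + 1 + 0 + 1 = 4 ≡ 0 (mod 2).
  s_4 = 0 + 0 + 1 + 1 + 0 + 1 + 0 + 1 = 4 ≡ 0 (mod 2).
s = (1, 0, 0, 0)^T — this equals column 8 of H (binary 1000), so error is at position 8.
Correct: flip bit 8 of r = 010110110010001 to get c = 010110100010001.


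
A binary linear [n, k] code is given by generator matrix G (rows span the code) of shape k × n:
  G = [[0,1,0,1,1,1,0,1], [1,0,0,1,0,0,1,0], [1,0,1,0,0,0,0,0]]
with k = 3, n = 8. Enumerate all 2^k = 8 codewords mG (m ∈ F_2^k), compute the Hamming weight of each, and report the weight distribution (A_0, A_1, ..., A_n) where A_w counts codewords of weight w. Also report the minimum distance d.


Weight distribution: A_0 = 1, A_2 = 1, A_3 = 2, A_5 = 1, A_6 = 2, A_7 = 1. Minimum distance d = 2.

Enumerate all 2^3 = 8 messages m ∈ F_2^3.
For each, compute codeword c = mG in F_2^8, then tally its weight.
  m = 000 → c = 00000000, weight = 0.
  m = 100 → c = 01011101, weight = 5.
  m = 010 → c = 10010010, weight = 3.
  m = 110 → c = 11001111, weight = 6.
  m = 001 → c = 10100000, weight = 2.
  m = 101 → c = 11111101, weight = 7.
  m = 011 → c = 00110010, weight = 3.
  m = 111 → c = 01101111, weight = 6.
Tally weights:
  weight 0: 1 codewords.
  weight 2: 1 codewords.
  weight 3: 2 codewords.
  weight 5: 1 codewords.
  weight 6: 2 codewords.
  weight 7: 1 codewords.
Minimum distance d = smallest w > 0 with A_w > 0 = 2.
Sanity: Σ A_w = 8 = 2^3 = 8 ✓.
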